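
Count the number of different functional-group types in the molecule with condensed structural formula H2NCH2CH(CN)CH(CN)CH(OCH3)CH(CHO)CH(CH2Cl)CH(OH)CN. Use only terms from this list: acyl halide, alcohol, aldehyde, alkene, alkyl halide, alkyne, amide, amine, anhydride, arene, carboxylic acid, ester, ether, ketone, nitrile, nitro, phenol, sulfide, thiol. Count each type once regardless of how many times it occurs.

–NH2 on an sp³ carbon with no adjacent C=O → amine.
pendant –C≡N: nitrile.
pendant –C≡N: nitrile.
pendant –OCH3: C–O–C with sp³ C, no adjacent C=O → ether.
pendant –CHO: carbonyl C bonded to C and H → aldehyde.
pendant –CH2X: halogen on sp³ carbon → alkyl halide.
–OH on an sp³ carbon → alcohol (secondary).
–C≡N: carbon triple-bonded to nitrogen → nitrile.
Distinct types present: alcohol, aldehyde, alkyl halide, amine, ether, nitrile.

6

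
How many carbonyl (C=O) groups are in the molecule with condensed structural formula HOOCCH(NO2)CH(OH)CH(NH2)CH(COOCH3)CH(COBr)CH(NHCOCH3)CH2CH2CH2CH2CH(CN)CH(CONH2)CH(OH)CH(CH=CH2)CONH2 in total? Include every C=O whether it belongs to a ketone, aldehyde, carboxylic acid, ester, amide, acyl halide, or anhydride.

6

HOOC: carboxylic acid, 1 C=O (running total 1).
CH(COOCH3): ester, 1 C=O (running total 2).
CH(COBr): acyl halide, 1 C=O (running total 3).
CH(NHCOCH3): amide, 1 C=O (running total 4).
CH(CONH2): amide, 1 C=O (running total 5).
CONH2: amide, 1 C=O (running total 6).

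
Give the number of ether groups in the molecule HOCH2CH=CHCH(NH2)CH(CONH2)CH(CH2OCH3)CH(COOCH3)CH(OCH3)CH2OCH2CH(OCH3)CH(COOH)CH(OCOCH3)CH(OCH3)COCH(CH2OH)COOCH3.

5

Taking each segment in turn:
  HOCH2: HO– on an sp³ carbon → alcohol.
  CH=CH: C=C double bond → alkene.
  CH(NH2): –NH2 on an sp³ carbon with no adjacent C=O → amine.
  CH(CONH2): pendant –CONH2: carbonyl C bonded to C and N → amide.
  CH(CH2OCH3): pendant –CH2OCH3: C–O–C linkage → ether.
  CH(COOCH3): pendant –COOCH3: carbonyl C bonded to C and –OCH3 → ester.
  CH(OCH3): pendant –OCH3: C–O–C with sp³ C, no adjacent C=O → ether.
  CH2OCH2: C–O–C with sp³ carbons on both sides and no adjacent C=O → ether.
  CH(OCH3): pendant –OCH3: C–O–C with sp³ C, no adjacent C=O → ether.
  CH(COOH): pendant –COOH: carbonyl C bonded to C and –OH → carboxylic acid.
  CH(OCOCH3): pendant –OC(=O)CH3: an acyloxy group → ester.
  CH(OCH3): pendant –OCH3: C–O–C with sp³ C, no adjacent C=O → ether.
  CO: –C(=O)– with carbon on both sides → ketone.
  CH(CH2OH): pendant –CH2OH on an sp³ backbone C → alcohol.
  COOCH3: –C(=O)OCH3: carbonyl C bonded to C and to –OCH3 → ester (not ketone + ether).
Ether appears at: CH(CH2OCH3), CH(OCH3), CH2OCH2, CH(OCH3), CH(OCH3) → 5.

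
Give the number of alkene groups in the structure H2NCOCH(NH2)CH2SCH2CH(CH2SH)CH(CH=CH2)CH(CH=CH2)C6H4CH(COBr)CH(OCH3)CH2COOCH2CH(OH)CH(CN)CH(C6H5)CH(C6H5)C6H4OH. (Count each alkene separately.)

2

Taking each segment in turn:
  H2NCO: –C(=O)NH2: carbonyl C bonded to C and to N → amide (the N is not a separate amine).
  CH(NH2): –NH2 on an sp³ carbon with no adjacent C=O → amine.
  CH2SCH2: C–S–C linkage → sulfide (thioether).
  CH(CH2SH): pendant –CH2SH → thiol.
  CH(CH=CH2): pendant –CH=CH2: C=C double bond → alkene.
  CH(CH=CH2): pendant –CH=CH2: C=C double bond → alkene.
  C6H4: para-disubstituted benzene ring → arene.
  CH(COBr): pendant –C(=O)X: carbonyl C bonded to C and halogen → acyl halide.
  CH(OCH3): pendant –OCH3: C–O–C with sp³ C, no adjacent C=O → ether.
  CH2COOCH2: –C(=O)–O–C with C on the carbonyl side → ester.
  CH(OH): –OH on an sp³ carbon → alcohol (secondary).
  CH(CN): pendant –C≡N: nitrile.
  CH(C6H5): pendant –C6H5: benzene ring → arene.
  CH(C6H5): pendant –C6H5: benzene ring → arene.
  C6H4OH: –OH attached directly to an aromatic ring → phenol (not alcohol); the ring itself is an arene.
Alkene appears at: CH(CH=CH2), CH(CH=CH2) → 2.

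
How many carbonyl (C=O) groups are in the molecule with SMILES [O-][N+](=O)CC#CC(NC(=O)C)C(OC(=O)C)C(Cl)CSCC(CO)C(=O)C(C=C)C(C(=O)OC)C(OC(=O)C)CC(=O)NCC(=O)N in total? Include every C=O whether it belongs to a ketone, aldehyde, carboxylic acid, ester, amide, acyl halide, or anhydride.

7

CH(NHCOCH3): amide, 1 C=O (running total 1).
CH(OCOCH3): ester, 1 C=O (running total 2).
CO: ketone, 1 C=O (running total 3).
CH(COOCH3): ester, 1 C=O (running total 4).
CH(OCOCH3): ester, 1 C=O (running total 5).
CH2CONHCH2: amide, 1 C=O (running total 6).
CONH2: amide, 1 C=O (running total 7).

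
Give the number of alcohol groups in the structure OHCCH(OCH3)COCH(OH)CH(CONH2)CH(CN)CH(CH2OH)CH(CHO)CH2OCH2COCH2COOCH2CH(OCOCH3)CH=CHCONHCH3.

Working along the chain:
  OHC: terminal –CHO: carbonyl C bonded to H and C → aldehyde.
  CH(OCH3): pendant –OCH3: C–O–C with sp³ C, no adjacent C=O → ether.
  CO: –C(=O)– with carbon on both sides → ketone.
  CH(OH): –OH on an sp³ carbon → alcohol (secondary).
  CH(CONH2): pendant –CONH2: carbonyl C bonded to C and N → amide.
  CH(CN): pendant –C≡N: nitrile.
  CH(CH2OH): pendant –CH2OH on an sp³ backbone C → alcohol.
  CH(CHO): pendant –CHO: carbonyl C bonded to C and H → aldehyde.
  CH2OCH2: C–O–C with sp³ carbons on both sides and no adjacent C=O → ether.
  CO: –C(=O)– with carbon on both sides → ketone.
  CH2COOCH2: –C(=O)–O–C with C on the carbonyl side → ester.
  CH(OCOCH3): pendant –OC(=O)CH3: an acyloxy group → ester.
  CH=CH: C=C double bond → alkene.
  CONHCH3: –C(=O)NHCH3: carbonyl C bonded to C and to N → amide (the N is not an amine).
Alcohol appears at: CH(OH), CH(CH2OH) → 2.

2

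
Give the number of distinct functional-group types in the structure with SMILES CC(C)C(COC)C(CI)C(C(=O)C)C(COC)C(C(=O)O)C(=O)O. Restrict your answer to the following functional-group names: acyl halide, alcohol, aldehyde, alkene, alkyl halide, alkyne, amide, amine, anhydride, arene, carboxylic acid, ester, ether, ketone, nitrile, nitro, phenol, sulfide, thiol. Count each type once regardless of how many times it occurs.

Working along the chain:
  CH(CH2OCH3): pendant –CH2OCH3: C–O–C linkage → ether.
  CH(CH2I): pendant –CH2X: halogen on sp³ carbon → alkyl halide.
  CH(COCH3): pendant –COCH3: carbonyl C bonded to two carbons → ketone.
  CH(CH2OCH3): pendant –CH2OCH3: C–O–C linkage → ether.
  CH(COOH): pendant –COOH: carbonyl C bonded to C and –OH → carboxylic acid.
  COOH: –COOH: carbonyl C bonded to –OH and C → carboxylic acid (the –OH is not a separate alcohol).
Distinct types present: alkyl halide, carboxylic acid, ether, ketone.

4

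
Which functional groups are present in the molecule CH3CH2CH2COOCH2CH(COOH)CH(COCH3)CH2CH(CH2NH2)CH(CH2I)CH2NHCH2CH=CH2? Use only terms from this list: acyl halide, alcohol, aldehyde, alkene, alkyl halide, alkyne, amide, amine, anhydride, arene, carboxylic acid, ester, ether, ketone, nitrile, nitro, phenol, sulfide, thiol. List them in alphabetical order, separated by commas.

alkene, alkyl halide, amine, carboxylic acid, ester, ketone

–C(=O)–O–C with C on the carbonyl side → ester.
pendant –COOH: carbonyl C bonded to C and –OH → carboxylic acid.
pendant –COCH3: carbonyl C bonded to two carbons → ketone.
pendant –CH2NH2: N on sp³ C, no adjacent C=O → amine.
pendant –CH2X: halogen on sp³ carbon → alkyl halide.
C–N–C with sp³ carbons and no adjacent C=O → amine (secondary).
C=C double bond → alkene.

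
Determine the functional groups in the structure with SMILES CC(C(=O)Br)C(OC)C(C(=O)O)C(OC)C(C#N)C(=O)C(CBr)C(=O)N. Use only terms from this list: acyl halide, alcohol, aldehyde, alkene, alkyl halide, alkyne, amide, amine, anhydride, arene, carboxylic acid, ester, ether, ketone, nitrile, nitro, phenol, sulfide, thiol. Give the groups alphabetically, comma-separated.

acyl halide, alkyl halide, amide, carboxylic acid, ether, ketone, nitrile

pendant –C(=O)X: carbonyl C bonded to C and halogen → acyl halide.
pendant –OCH3: C–O–C with sp³ C, no adjacent C=O → ether.
pendant –COOH: carbonyl C bonded to C and –OH → carboxylic acid.
pendant –OCH3: C–O–C with sp³ C, no adjacent C=O → ether.
pendant –C≡N: nitrile.
–C(=O)– with carbon on both sides → ketone.
pendant –CH2X: halogen on sp³ carbon → alkyl halide.
–C(=O)NH2: carbonyl C bonded to C and to N → amide (the N is not a separate amine).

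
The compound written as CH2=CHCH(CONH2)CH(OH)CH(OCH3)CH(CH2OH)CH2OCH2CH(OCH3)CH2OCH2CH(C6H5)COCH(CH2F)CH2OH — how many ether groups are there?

Taking each segment in turn:
  CH2=CH: C=C double bond → alkene.
  CH(CONH2): pendant –CONH2: carbonyl C bonded to C and N → amide.
  CH(OH): –OH on an sp³ carbon → alcohol (secondary).
  CH(OCH3): pendant –OCH3: C–O–C with sp³ C, no adjacent C=O → ether.
  CH(CH2OH): pendant –CH2OH on an sp³ backbone C → alcohol.
  CH2OCH2: C–O–C with sp³ carbons on both sides and no adjacent C=O → ether.
  CH(OCH3): pendant –OCH3: C–O–C with sp³ C, no adjacent C=O → ether.
  CH2OCH2: C–O–C with sp³ carbons on both sides and no adjacent C=O → ether.
  CH(C6H5): pendant –C6H5: benzene ring → arene.
  CO: –C(=O)– with carbon on both sides → ketone.
  CH(CH2F): pendant –CH2X: halogen on sp³ carbon → alkyl halide.
  CH2OH: –OH on an sp³ carbon → alcohol.
Ether appears at: CH(OCH3), CH2OCH2, CH(OCH3), CH2OCH2 → 4.

4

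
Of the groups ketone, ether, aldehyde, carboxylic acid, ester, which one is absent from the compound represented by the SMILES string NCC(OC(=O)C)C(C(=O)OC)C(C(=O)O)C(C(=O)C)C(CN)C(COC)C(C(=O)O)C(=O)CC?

ether: present (CH(CH2OCH3) — pendant –CH2OCH3: C–O–C linkage → ether).
carboxylic acid: present (CH(COOH) — pendant –COOH: carbonyl C bonded to C and –OH → carboxylic acid).
ketone: present (CH(COCH3) — pendant –COCH3: carbonyl C bonded to two carbons → ketone).
ester: present (CH(OCOCH3) — pendant –OC(=O)CH3: an acyloxy group → ester).
aldehyde: absent. In each of CH(COCH3) and CO, the carbonyl carbon is bonded to two carbons, so it is a ketone, not an aldehyde. In CH(COOH), the carbonyl carbon bears –OH, not –H, so it is a carboxylic acid.

aldehyde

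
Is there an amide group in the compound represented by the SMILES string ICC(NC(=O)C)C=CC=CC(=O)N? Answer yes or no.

yes

Reading the structure from left to right:
  ICH2: halogen on an sp³ carbon → alkyl halide.
  CH(NHCOCH3): pendant –NHC(=O)CH3: N bonded to a carbonyl → amide (not amine).
  CH=CH: C=C double bond → alkene.
  CH=CH: C=C double bond → alkene.
  CONH2: –C(=O)NH2: carbonyl C bonded to C and to N → amide (the N is not a separate amine).
The CH(NHCOCH3) segment supplies the amide: pendant –NHC(=O)CH3: N bonded to a carbonyl → amide (not amine).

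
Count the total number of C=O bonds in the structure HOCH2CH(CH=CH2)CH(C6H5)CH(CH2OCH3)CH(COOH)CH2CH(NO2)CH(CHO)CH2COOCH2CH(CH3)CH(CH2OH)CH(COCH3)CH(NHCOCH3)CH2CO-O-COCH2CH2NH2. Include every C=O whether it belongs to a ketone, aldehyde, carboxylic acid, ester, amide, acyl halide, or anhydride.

CH(COOH): carboxylic acid, 1 C=O (running total 1).
CH(CHO): aldehyde, 1 C=O (running total 2).
CH2COOCH2: ester, 1 C=O (running total 3).
CH(COCH3): ketone, 1 C=O (running total 4).
CH(NHCOCH3): amide, 1 C=O (running total 5).
CH2CO-O-COCH2: anhydride, 2 C=O (running total 7).

7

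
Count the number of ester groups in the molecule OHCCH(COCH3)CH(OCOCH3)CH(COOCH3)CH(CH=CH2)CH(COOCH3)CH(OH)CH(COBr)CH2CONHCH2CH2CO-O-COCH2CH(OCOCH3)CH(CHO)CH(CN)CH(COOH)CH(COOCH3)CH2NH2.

Taking each segment in turn:
  OHC: terminal –CHO: carbonyl C bonded to H and C → aldehyde.
  CH(COCH3): pendant –COCH3: carbonyl C bonded to two carbons → ketone.
  CH(OCOCH3): pendant –OC(=O)CH3: an acyloxy group → ester.
  CH(COOCH3): pendant –COOCH3: carbonyl C bonded to C and –OCH3 → ester.
  CH(CH=CH2): pendant –CH=CH2: C=C double bond → alkene.
  CH(COOCH3): pendant –COOCH3: carbonyl C bonded to C and –OCH3 → ester.
  CH(OH): –OH on an sp³ carbon → alcohol (secondary).
  CH(COBr): pendant –C(=O)X: carbonyl C bonded to C and halogen → acyl halide.
  CH2CONHCH2: –C(=O)–N– linkage → amide (the N is not an amine).
  CH2CO-O-COCH2: two acyl groups sharing one oxygen, –C(=O)–O–C(=O)– → anhydride.
  CH(OCOCH3): pendant –OC(=O)CH3: an acyloxy group → ester.
  CH(CHO): pendant –CHO: carbonyl C bonded to C and H → aldehyde.
  CH(CN): pendant –C≡N: nitrile.
  CH(COOH): pendant –COOH: carbonyl C bonded to C and –OH → carboxylic acid.
  CH(COOCH3): pendant –COOCH3: carbonyl C bonded to C and –OCH3 → ester.
  CH2NH2: –NH2 on an sp³ carbon with no adjacent C=O → amine.
Ester appears at: CH(OCOCH3), CH(COOCH3), CH(COOCH3), CH(OCOCH3), CH(COOCH3) → 5.

5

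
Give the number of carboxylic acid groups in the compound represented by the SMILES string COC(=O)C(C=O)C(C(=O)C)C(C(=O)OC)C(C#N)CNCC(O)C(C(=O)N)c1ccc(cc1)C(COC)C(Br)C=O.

Taking each segment in turn:
  CH3OOC: CH3O–C(=O)–: carbonyl C bonded to C and to –OCH3 → ester (not ketone + ether).
  CH(CHO): pendant –CHO: carbonyl C bonded to C and H → aldehyde.
  CH(COCH3): pendant –COCH3: carbonyl C bonded to two carbons → ketone.
  CH(COOCH3): pendant –COOCH3: carbonyl C bonded to C and –OCH3 → ester.
  CH(CN): pendant –C≡N: nitrile.
  CH2NHCH2: C–N–C with sp³ carbons and no adjacent C=O → amine (secondary).
  CH(OH): –OH on an sp³ carbon → alcohol (secondary).
  CH(CONH2): pendant –CONH2: carbonyl C bonded to C and N → amide.
  C6H4: para-disubstituted benzene ring → arene.
  CH(CH2OCH3): pendant –CH2OCH3: C–O–C linkage → ether.
  CH(Br): halogen on an sp³ carbon → alkyl halide.
  CHO: terminal –CHO: carbonyl C bonded to H and C → aldehyde.
No segment is a carboxylic acid: CH3OOC is ester, not carboxylic acid; CH(CHO) is aldehyde, not carboxylic acid; CH(COOCH3) is ester, not carboxylic acid. → 0.

0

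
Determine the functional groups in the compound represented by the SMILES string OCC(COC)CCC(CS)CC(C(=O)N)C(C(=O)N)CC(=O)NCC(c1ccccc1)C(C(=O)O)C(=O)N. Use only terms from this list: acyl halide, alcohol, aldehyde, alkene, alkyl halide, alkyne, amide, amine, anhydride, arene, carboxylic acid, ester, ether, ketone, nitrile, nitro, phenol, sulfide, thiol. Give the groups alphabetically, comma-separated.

alcohol, amide, arene, carboxylic acid, ether, thiol

Working along the chain:
  HOCH2: HO– on an sp³ carbon → alcohol.
  CH(CH2OCH3): pendant –CH2OCH3: C–O–C linkage → ether.
  CH(CH2SH): pendant –CH2SH → thiol.
  CH(CONH2): pendant –CONH2: carbonyl C bonded to C and N → amide.
  CH(CONH2): pendant –CONH2: carbonyl C bonded to C and N → amide.
  CH2CONHCH2: –C(=O)–N– linkage → amide (the N is not an amine).
  CH(C6H5): pendant –C6H5: benzene ring → arene.
  CH(COOH): pendant –COOH: carbonyl C bonded to C and –OH → carboxylic acid.
  CONH2: –C(=O)NH2: carbonyl C bonded to C and to N → amide (the N is not a separate amine).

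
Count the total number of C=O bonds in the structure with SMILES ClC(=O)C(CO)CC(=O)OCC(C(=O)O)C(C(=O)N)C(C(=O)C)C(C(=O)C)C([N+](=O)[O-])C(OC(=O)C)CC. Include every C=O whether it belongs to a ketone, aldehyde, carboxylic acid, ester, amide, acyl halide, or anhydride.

ClCO: acyl halide, 1 C=O (running total 1).
CH2COOCH2: ester, 1 C=O (running total 2).
CH(COOH): carboxylic acid, 1 C=O (running total 3).
CH(CONH2): amide, 1 C=O (running total 4).
CH(COCH3): ketone, 1 C=O (running total 5).
CH(COCH3): ketone, 1 C=O (running total 6).
CH(OCOCH3): ester, 1 C=O (running total 7).

7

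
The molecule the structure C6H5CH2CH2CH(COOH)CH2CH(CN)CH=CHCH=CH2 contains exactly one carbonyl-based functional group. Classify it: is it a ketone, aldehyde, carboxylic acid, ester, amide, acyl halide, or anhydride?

The carbonyl is in the CH(COOH) segment: pendant –COOH: carbonyl C bonded to C and –OH → carboxylic acid.

carboxylic acid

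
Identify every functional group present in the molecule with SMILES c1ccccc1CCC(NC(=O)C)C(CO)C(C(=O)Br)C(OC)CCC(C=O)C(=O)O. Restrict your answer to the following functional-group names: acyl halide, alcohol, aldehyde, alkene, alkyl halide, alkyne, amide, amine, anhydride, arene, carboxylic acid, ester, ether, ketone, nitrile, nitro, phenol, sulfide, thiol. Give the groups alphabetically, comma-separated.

C6H5– phenyl ring → arene.
pendant –NHC(=O)CH3: N bonded to a carbonyl → amide (not amine).
pendant –CH2OH on an sp³ backbone C → alcohol.
pendant –C(=O)X: carbonyl C bonded to C and halogen → acyl halide.
pendant –OCH3: C–O–C with sp³ C, no adjacent C=O → ether.
pendant –CHO: carbonyl C bonded to C and H → aldehyde.
–COOH: carbonyl C bonded to –OH and C → carboxylic acid (the –OH is not a separate alcohol).

acyl halide, alcohol, aldehyde, amide, arene, carboxylic acid, ether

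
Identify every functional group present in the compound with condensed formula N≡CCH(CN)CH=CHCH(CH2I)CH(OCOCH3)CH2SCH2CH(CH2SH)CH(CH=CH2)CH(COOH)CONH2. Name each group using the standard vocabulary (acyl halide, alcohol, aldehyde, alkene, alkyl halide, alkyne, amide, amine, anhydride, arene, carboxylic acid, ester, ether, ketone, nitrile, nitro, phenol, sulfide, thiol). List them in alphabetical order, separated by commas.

alkene, alkyl halide, amide, carboxylic acid, ester, nitrile, sulfide, thiol

N≡C–: carbon triple-bonded to nitrogen → nitrile.
pendant –C≡N: nitrile.
C=C double bond → alkene.
pendant –CH2X: halogen on sp³ carbon → alkyl halide.
pendant –OC(=O)CH3: an acyloxy group → ester.
C–S–C linkage → sulfide (thioether).
pendant –CH2SH → thiol.
pendant –CH=CH2: C=C double bond → alkene.
pendant –COOH: carbonyl C bonded to C and –OH → carboxylic acid.
–C(=O)NH2: carbonyl C bonded to C and to N → amide (the N is not a separate amine).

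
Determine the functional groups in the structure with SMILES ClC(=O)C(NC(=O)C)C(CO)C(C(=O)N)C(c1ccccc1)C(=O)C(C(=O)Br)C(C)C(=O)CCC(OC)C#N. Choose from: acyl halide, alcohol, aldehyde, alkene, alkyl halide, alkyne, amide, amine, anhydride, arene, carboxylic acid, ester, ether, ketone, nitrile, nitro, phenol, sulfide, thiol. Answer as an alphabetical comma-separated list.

Working along the chain:
  ClCO: –C(=O)Cl: carbonyl C bonded to C and to a halogen → acyl halide (not alkyl halide).
  CH(NHCOCH3): pendant –NHC(=O)CH3: N bonded to a carbonyl → amide (not amine).
  CH(CH2OH): pendant –CH2OH on an sp³ backbone C → alcohol.
  CH(CONH2): pendant –CONH2: carbonyl C bonded to C and N → amide.
  CH(C6H5): pendant –C6H5: benzene ring → arene.
  CO: –C(=O)– with carbon on both sides → ketone.
  CH(COBr): pendant –C(=O)X: carbonyl C bonded to C and halogen → acyl halide.
  CO: –C(=O)– with carbon on both sides → ketone.
  CH(OCH3): pendant –OCH3: C–O–C with sp³ C, no adjacent C=O → ether.
  CN: –C≡N: carbon triple-bonded to nitrogen → nitrile.

acyl halide, alcohol, amide, arene, ether, ketone, nitrile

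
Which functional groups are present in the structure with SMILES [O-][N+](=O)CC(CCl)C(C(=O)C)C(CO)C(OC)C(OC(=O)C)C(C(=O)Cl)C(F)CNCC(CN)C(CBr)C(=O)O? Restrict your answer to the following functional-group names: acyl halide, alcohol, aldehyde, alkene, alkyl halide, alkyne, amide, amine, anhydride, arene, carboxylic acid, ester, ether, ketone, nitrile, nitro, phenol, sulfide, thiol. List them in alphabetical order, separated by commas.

–NO2 on carbon → nitro group.
pendant –CH2X: halogen on sp³ carbon → alkyl halide.
pendant –COCH3: carbonyl C bonded to two carbons → ketone.
pendant –CH2OH on an sp³ backbone C → alcohol.
pendant –OCH3: C–O–C with sp³ C, no adjacent C=O → ether.
pendant –OC(=O)CH3: an acyloxy group → ester.
pendant –C(=O)X: carbonyl C bonded to C and halogen → acyl halide.
halogen on an sp³ carbon → alkyl halide.
C–N–C with sp³ carbons and no adjacent C=O → amine (secondary).
pendant –CH2NH2: N on sp³ C, no adjacent C=O → amine.
pendant –CH2X: halogen on sp³ carbon → alkyl halide.
–COOH: carbonyl C bonded to –OH and C → carboxylic acid (the –OH is not a separate alcohol).

acyl halide, alcohol, alkyl halide, amine, carboxylic acid, ester, ether, ketone, nitro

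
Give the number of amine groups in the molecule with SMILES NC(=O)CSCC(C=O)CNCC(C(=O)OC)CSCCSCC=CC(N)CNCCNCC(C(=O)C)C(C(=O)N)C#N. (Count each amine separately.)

Reading the structure from left to right:
  H2NCO: –C(=O)NH2: carbonyl C bonded to C and to N → amide (the N is not a separate amine).
  CH2SCH2: C–S–C linkage → sulfide (thioether).
  CH(CHO): pendant –CHO: carbonyl C bonded to C and H → aldehyde.
  CH2NHCH2: C–N–C with sp³ carbons and no adjacent C=O → amine (secondary).
  CH(COOCH3): pendant –COOCH3: carbonyl C bonded to C and –OCH3 → ester.
  CH2SCH2: C–S–C linkage → sulfide (thioether).
  CH2SCH2: C–S–C linkage → sulfide (thioether).
  CH=CH: C=C double bond → alkene.
  CH(NH2): –NH2 on an sp³ carbon with no adjacent C=O → amine.
  CH2NHCH2: C–N–C with sp³ carbons and no adjacent C=O → amine (secondary).
  CH2NHCH2: C–N–C with sp³ carbons and no adjacent C=O → amine (secondary).
  CH(COCH3): pendant –COCH3: carbonyl C bonded to two carbons → ketone.
  CH(CONH2): pendant –CONH2: carbonyl C bonded to C and N → amide.
  CN: –C≡N: carbon triple-bonded to nitrogen → nitrile.
Amine appears at: CH2NHCH2, CH(NH2), CH2NHCH2, CH2NHCH2 → 4.

4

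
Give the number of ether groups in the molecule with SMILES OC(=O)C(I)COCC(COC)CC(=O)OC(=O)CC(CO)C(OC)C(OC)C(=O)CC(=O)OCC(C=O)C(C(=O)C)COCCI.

Working along the chain:
  HOOC: –COOH: carbonyl C bonded to –OH and C → carboxylic acid (the –OH is not a separate alcohol).
  CH(I): halogen on an sp³ carbon → alkyl halide.
  CH2OCH2: C–O–C with sp³ carbons on both sides and no adjacent C=O → ether.
  CH(CH2OCH3): pendant –CH2OCH3: C–O–C linkage → ether.
  CH2CO-O-COCH2: two acyl groups sharing one oxygen, –C(=O)–O–C(=O)– → anhydride.
  CH(CH2OH): pendant –CH2OH on an sp³ backbone C → alcohol.
  CH(OCH3): pendant –OCH3: C–O–C with sp³ C, no adjacent C=O → ether.
  CH(OCH3): pendant –OCH3: C–O–C with sp³ C, no adjacent C=O → ether.
  CO: –C(=O)– with carbon on both sides → ketone.
  CH2COOCH2: –C(=O)–O–C with C on the carbonyl side → ester.
  CH(CHO): pendant –CHO: carbonyl C bonded to C and H → aldehyde.
  CH(COCH3): pendant –COCH3: carbonyl C bonded to two carbons → ketone.
  CH2OCH2: C–O–C with sp³ carbons on both sides and no adjacent C=O → ether.
  CH2I: halogen on an sp³ carbon → alkyl halide.
Ether appears at: CH2OCH2, CH(CH2OCH3), CH(OCH3), CH(OCH3), CH2OCH2 → 5.

5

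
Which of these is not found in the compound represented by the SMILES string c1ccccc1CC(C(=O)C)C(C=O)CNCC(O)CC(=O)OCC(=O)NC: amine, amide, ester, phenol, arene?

arene: present (C6H5 — C6H5– phenyl ring → arene).
amine: present (CH2NHCH2 — C–N–C with sp³ carbons and no adjacent C=O → amine (secondary)).
ester: present (CH2COOCH2 — –C(=O)–O–C with C on the carbonyl side → ester).
amide: present (CONHCH3 — –C(=O)NHCH3: carbonyl C bonded to C and to N → amide (the N is not an amine)).
phenol: absent. In CH(OH), the –OH is on an sp³ carbon, not on an aromatic ring, so it is an alcohol.

phenol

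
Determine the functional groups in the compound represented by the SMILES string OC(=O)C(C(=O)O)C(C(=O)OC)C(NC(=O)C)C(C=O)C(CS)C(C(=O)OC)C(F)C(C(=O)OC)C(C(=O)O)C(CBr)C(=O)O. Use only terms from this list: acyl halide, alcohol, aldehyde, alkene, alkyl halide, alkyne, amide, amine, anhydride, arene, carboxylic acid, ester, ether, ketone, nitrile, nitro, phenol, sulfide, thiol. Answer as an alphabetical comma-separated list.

aldehyde, alkyl halide, amide, carboxylic acid, ester, thiol

–COOH: carbonyl C bonded to –OH and C → carboxylic acid (the –OH is not a separate alcohol).
pendant –COOH: carbonyl C bonded to C and –OH → carboxylic acid.
pendant –COOCH3: carbonyl C bonded to C and –OCH3 → ester.
pendant –NHC(=O)CH3: N bonded to a carbonyl → amide (not amine).
pendant –CHO: carbonyl C bonded to C and H → aldehyde.
pendant –CH2SH → thiol.
pendant –COOCH3: carbonyl C bonded to C and –OCH3 → ester.
halogen on an sp³ carbon → alkyl halide.
pendant –COOCH3: carbonyl C bonded to C and –OCH3 → ester.
pendant –COOH: carbonyl C bonded to C and –OH → carboxylic acid.
pendant –CH2X: halogen on sp³ carbon → alkyl halide.
–COOH: carbonyl C bonded to –OH and C → carboxylic acid (the –OH is not a separate alcohol).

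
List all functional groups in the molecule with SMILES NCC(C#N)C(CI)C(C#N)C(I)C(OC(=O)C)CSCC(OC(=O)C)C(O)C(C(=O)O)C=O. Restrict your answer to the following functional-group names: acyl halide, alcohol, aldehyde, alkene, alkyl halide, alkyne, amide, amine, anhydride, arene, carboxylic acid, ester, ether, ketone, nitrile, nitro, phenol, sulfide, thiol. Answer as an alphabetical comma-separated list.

alcohol, aldehyde, alkyl halide, amine, carboxylic acid, ester, nitrile, sulfide

Working along the chain:
  H2NCH2: –NH2 on an sp³ carbon with no adjacent C=O → amine.
  CH(CN): pendant –C≡N: nitrile.
  CH(CH2I): pendant –CH2X: halogen on sp³ carbon → alkyl halide.
  CH(CN): pendant –C≡N: nitrile.
  CH(I): halogen on an sp³ carbon → alkyl halide.
  CH(OCOCH3): pendant –OC(=O)CH3: an acyloxy group → ester.
  CH2SCH2: C–S–C linkage → sulfide (thioether).
  CH(OCOCH3): pendant –OC(=O)CH3: an acyloxy group → ester.
  CH(OH): –OH on an sp³ carbon → alcohol (secondary).
  CH(COOH): pendant –COOH: carbonyl C bonded to C and –OH → carboxylic acid.
  CHO: terminal –CHO: carbonyl C bonded to H and C → aldehyde.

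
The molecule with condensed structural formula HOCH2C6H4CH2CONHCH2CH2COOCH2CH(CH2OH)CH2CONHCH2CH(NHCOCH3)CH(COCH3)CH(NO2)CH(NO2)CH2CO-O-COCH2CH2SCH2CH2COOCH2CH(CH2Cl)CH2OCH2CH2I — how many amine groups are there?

0

Working along the chain:
  HOCH2: HO– on an sp³ carbon → alcohol.
  C6H4: para-disubstituted benzene ring → arene.
  CH2CONHCH2: –C(=O)–N– linkage → amide (the N is not an amine).
  CH2COOCH2: –C(=O)–O–C with C on the carbonyl side → ester.
  CH(CH2OH): pendant –CH2OH on an sp³ backbone C → alcohol.
  CH2CONHCH2: –C(=O)–N– linkage → amide (the N is not an amine).
  CH(NHCOCH3): pendant –NHC(=O)CH3: N bonded to a carbonyl → amide (not amine).
  CH(COCH3): pendant –COCH3: carbonyl C bonded to two carbons → ketone.
  CH(NO2): –NO2 on an sp³ carbon → nitro (the N=O is not a carbonyl).
  CH(NO2): –NO2 on an sp³ carbon → nitro (the N=O is not a carbonyl).
  CH2CO-O-COCH2: two acyl groups sharing one oxygen, –C(=O)–O–C(=O)– → anhydride.
  CH2SCH2: C–S–C linkage → sulfide (thioether).
  CH2COOCH2: –C(=O)–O–C with C on the carbonyl side → ester.
  CH(CH2Cl): pendant –CH2X: halogen on sp³ carbon → alkyl halide.
  CH2OCH2: C–O–C with sp³ carbons on both sides and no adjacent C=O → ether.
  CH2I: halogen on an sp³ carbon → alkyl halide.
No segment is a amine: CH2CONHCH2 is amide, not amine; CH2CONHCH2 is amide, not amine; CH(NHCOCH3) is amide, not amine. → 0.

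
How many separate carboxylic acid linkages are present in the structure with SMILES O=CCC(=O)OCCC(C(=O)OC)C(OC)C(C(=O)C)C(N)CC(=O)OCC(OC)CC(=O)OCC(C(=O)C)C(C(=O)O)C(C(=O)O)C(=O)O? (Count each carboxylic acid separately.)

3

Taking each segment in turn:
  OHC: terminal –CHO: carbonyl C bonded to H and C → aldehyde.
  CH2COOCH2: –C(=O)–O–C with C on the carbonyl side → ester.
  CH(COOCH3): pendant –COOCH3: carbonyl C bonded to C and –OCH3 → ester.
  CH(OCH3): pendant –OCH3: C–O–C with sp³ C, no adjacent C=O → ether.
  CH(COCH3): pendant –COCH3: carbonyl C bonded to two carbons → ketone.
  CH(NH2): –NH2 on an sp³ carbon with no adjacent C=O → amine.
  CH2COOCH2: –C(=O)–O–C with C on the carbonyl side → ester.
  CH(OCH3): pendant –OCH3: C–O–C with sp³ C, no adjacent C=O → ether.
  CH2COOCH2: –C(=O)–O–C with C on the carbonyl side → ester.
  CH(COCH3): pendant –COCH3: carbonyl C bonded to two carbons → ketone.
  CH(COOH): pendant –COOH: carbonyl C bonded to C and –OH → carboxylic acid.
  CH(COOH): pendant –COOH: carbonyl C bonded to C and –OH → carboxylic acid.
  COOH: –COOH: carbonyl C bonded to –OH and C → carboxylic acid (the –OH is not a separate alcohol).
Carboxylic acid appears at: CH(COOH), CH(COOH), COOH → 3.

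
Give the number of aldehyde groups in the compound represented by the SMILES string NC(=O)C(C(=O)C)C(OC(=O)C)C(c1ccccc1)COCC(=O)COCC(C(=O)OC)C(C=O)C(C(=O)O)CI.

–C(=O)NH2: carbonyl C bonded to C and to N → amide (the N is not a separate amine).
pendant –COCH3: carbonyl C bonded to two carbons → ketone.
pendant –OC(=O)CH3: an acyloxy group → ester.
pendant –C6H5: benzene ring → arene.
C–O–C with sp³ carbons on both sides and no adjacent C=O → ether.
–C(=O)– with carbon on both sides → ketone.
C–O–C with sp³ carbons on both sides and no adjacent C=O → ether.
pendant –COOCH3: carbonyl C bonded to C and –OCH3 → ester.
pendant –CHO: carbonyl C bonded to C and H → aldehyde.
pendant –COOH: carbonyl C bonded to C and –OH → carboxylic acid.
halogen on an sp³ carbon → alkyl halide.
Aldehyde appears at: CH(CHO) → 1.

1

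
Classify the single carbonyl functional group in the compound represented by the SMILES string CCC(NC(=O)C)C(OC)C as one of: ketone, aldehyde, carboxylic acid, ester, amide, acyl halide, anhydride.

amide

The carbonyl is in the CH(NHCOCH3) segment: pendant –NHC(=O)CH3: N bonded to a carbonyl → amide (not amine).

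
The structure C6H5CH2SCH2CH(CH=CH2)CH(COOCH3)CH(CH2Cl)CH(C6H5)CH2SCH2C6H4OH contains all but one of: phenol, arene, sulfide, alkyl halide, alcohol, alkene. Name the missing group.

alcohol

sulfide: present (CH2SCH2 — C–S–C linkage → sulfide (thioether)).
alkene: present (CH(CH=CH2) — pendant –CH=CH2: C=C double bond → alkene).
alkyl halide: present (CH(CH2Cl) — pendant –CH2X: halogen on sp³ carbon → alkyl halide).
phenol: present (C6H4OH — –OH attached directly to an aromatic ring → phenol (not alcohol); the ring itself is an arene).
arene: present (C6H5 — C6H5– phenyl ring → arene).
alcohol: absent. In C6H4OH, the –OH is on an aromatic ring carbon; that is a phenol, not an alcohol.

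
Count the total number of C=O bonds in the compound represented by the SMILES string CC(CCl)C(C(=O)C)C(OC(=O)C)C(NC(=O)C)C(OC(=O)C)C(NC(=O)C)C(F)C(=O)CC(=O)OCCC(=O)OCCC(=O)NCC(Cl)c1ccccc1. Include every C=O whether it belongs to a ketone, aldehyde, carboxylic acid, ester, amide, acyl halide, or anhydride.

CH(COCH3): ketone, 1 C=O (running total 1).
CH(OCOCH3): ester, 1 C=O (running total 2).
CH(NHCOCH3): amide, 1 C=O (running total 3).
CH(OCOCH3): ester, 1 C=O (running total 4).
CH(NHCOCH3): amide, 1 C=O (running total 5).
CO: ketone, 1 C=O (running total 6).
CH2COOCH2: ester, 1 C=O (running total 7).
CH2COOCH2: ester, 1 C=O (running total 8).
CH2CONHCH2: amide, 1 C=O (running total 9).

9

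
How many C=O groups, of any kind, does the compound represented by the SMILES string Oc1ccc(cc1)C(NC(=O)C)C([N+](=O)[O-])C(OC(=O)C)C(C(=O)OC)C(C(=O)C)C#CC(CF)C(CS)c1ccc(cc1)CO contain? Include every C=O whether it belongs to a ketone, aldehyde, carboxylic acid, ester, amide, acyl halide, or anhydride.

4

CH(NHCOCH3): amide, 1 C=O (running total 1).
CH(OCOCH3): ester, 1 C=O (running total 2).
CH(COOCH3): ester, 1 C=O (running total 3).
CH(COCH3): ketone, 1 C=O (running total 4).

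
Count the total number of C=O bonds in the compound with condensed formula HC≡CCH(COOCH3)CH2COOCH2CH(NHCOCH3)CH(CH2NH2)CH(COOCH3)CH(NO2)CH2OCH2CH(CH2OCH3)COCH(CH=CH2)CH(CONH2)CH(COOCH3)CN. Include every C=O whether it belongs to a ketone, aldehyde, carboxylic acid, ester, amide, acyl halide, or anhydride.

7

CH(COOCH3): ester, 1 C=O (running total 1).
CH2COOCH2: ester, 1 C=O (running total 2).
CH(NHCOCH3): amide, 1 C=O (running total 3).
CH(COOCH3): ester, 1 C=O (running total 4).
CO: ketone, 1 C=O (running total 5).
CH(CONH2): amide, 1 C=O (running total 6).
CH(COOCH3): ester, 1 C=O (running total 7).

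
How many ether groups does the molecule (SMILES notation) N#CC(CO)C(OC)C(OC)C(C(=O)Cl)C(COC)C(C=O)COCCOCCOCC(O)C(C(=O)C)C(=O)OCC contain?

6

N≡C–: carbon triple-bonded to nitrogen → nitrile.
pendant –CH2OH on an sp³ backbone C → alcohol.
pendant –OCH3: C–O–C with sp³ C, no adjacent C=O → ether.
pendant –OCH3: C–O–C with sp³ C, no adjacent C=O → ether.
pendant –C(=O)X: carbonyl C bonded to C and halogen → acyl halide.
pendant –CH2OCH3: C–O–C linkage → ether.
pendant –CHO: carbonyl C bonded to C and H → aldehyde.
C–O–C with sp³ carbons on both sides and no adjacent C=O → ether.
C–O–C with sp³ carbons on both sides and no adjacent C=O → ether.
C–O–C with sp³ carbons on both sides and no adjacent C=O → ether.
–OH on an sp³ carbon → alcohol (secondary).
pendant –COCH3: carbonyl C bonded to two carbons → ketone.
–C(=O)OCH2CH3: carbonyl C bonded to C and to –OEt → ester.
Ether appears at: CH(OCH3), CH(OCH3), CH(CH2OCH3), CH2OCH2, CH2OCH2, CH2OCH2 → 6.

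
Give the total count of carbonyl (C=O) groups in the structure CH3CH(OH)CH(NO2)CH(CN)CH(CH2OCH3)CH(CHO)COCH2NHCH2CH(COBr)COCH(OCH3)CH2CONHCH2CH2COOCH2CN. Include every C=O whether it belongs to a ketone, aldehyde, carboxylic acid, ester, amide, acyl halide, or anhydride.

CH(CHO): aldehyde, 1 C=O (running total 1).
CO: ketone, 1 C=O (running total 2).
CH(COBr): acyl halide, 1 C=O (running total 3).
CO: ketone, 1 C=O (running total 4).
CH2CONHCH2: amide, 1 C=O (running total 5).
CH2COOCH2: ester, 1 C=O (running total 6).

6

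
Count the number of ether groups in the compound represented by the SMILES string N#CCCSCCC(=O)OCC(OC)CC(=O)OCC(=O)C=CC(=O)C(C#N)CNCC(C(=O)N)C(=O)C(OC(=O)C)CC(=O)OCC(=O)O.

Reading the structure from left to right:
  N≡C: N≡C–: carbon triple-bonded to nitrogen → nitrile.
  CH2SCH2: C–S–C linkage → sulfide (thioether).
  CH2COOCH2: –C(=O)–O–C with C on the carbonyl side → ester.
  CH(OCH3): pendant –OCH3: C–O–C with sp³ C, no adjacent C=O → ether.
  CH2COOCH2: –C(=O)–O–C with C on the carbonyl side → ester.
  CO: –C(=O)– with carbon on both sides → ketone.
  CH=CH: C=C double bond → alkene.
  CO: –C(=O)– with carbon on both sides → ketone.
  CH(CN): pendant –C≡N: nitrile.
  CH2NHCH2: C–N–C with sp³ carbons and no adjacent C=O → amine (secondary).
  CH(CONH2): pendant –CONH2: carbonyl C bonded to C and N → amide.
  CO: –C(=O)– with carbon on both sides → ketone.
  CH(OCOCH3): pendant –OC(=O)CH3: an acyloxy group → ester.
  CH2COOCH2: –C(=O)–O–C with C on the carbonyl side → ester.
  COOH: –COOH: carbonyl C bonded to –OH and C → carboxylic acid (the –OH is not a separate alcohol).
Ether appears at: CH(OCH3) → 1.

1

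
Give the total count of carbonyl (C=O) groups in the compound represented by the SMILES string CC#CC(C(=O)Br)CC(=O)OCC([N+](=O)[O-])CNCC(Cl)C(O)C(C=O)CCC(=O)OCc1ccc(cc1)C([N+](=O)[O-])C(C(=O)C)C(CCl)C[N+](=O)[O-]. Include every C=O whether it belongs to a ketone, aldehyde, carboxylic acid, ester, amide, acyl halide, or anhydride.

CH(COBr): acyl halide, 1 C=O (running total 1).
CH2COOCH2: ester, 1 C=O (running total 2).
CH(CHO): aldehyde, 1 C=O (running total 3).
CH2COOCH2: ester, 1 C=O (running total 4).
CH(COCH3): ketone, 1 C=O (running total 5).

5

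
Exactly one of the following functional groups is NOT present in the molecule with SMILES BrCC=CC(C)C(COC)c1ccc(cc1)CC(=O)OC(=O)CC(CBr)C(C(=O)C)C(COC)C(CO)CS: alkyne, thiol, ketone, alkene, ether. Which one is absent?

alkyne

ether: present (CH(CH2OCH3) — pendant –CH2OCH3: C–O–C linkage → ether).
alkene: present (CH=CH — C=C double bond → alkene).
ketone: present (CH(COCH3) — pendant –COCH3: carbonyl C bonded to two carbons → ketone).
thiol: present (CH2SH — –SH on an sp³ carbon → thiol).
alkyne: no segment matches this pattern.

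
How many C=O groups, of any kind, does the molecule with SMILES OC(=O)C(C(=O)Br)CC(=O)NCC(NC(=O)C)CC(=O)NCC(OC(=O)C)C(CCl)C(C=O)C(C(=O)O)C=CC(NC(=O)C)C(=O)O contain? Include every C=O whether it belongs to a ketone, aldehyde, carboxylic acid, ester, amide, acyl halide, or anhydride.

HOOC: carboxylic acid, 1 C=O (running total 1).
CH(COBr): acyl halide, 1 C=O (running total 2).
CH2CONHCH2: amide, 1 C=O (running total 3).
CH(NHCOCH3): amide, 1 C=O (running total 4).
CH2CONHCH2: amide, 1 C=O (running total 5).
CH(OCOCH3): ester, 1 C=O (running total 6).
CH(CHO): aldehyde, 1 C=O (running total 7).
CH(COOH): carboxylic acid, 1 C=O (running total 8).
CH(NHCOCH3): amide, 1 C=O (running total 9).
COOH: carboxylic acid, 1 C=O (running total 10).

10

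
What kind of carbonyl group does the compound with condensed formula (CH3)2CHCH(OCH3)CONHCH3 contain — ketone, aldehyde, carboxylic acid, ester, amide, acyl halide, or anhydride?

amide

The carbonyl is in the CONHCH3 segment: –C(=O)NHCH3: carbonyl C bonded to C and to N → amide (the N is not an amine).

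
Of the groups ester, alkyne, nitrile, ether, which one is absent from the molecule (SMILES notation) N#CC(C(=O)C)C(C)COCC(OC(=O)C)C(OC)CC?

alkyne

ester: present (CH(OCOCH3) — pendant –OC(=O)CH3: an acyloxy group → ester).
nitrile: present (N≡C — N≡C–: carbon triple-bonded to nitrogen → nitrile).
ether: present (CH2OCH2 — C–O–C with sp³ carbons on both sides and no adjacent C=O → ether).
alkyne: absent. In N≡C, the triple bond is C≡N, not C≡C, so it is a nitrile.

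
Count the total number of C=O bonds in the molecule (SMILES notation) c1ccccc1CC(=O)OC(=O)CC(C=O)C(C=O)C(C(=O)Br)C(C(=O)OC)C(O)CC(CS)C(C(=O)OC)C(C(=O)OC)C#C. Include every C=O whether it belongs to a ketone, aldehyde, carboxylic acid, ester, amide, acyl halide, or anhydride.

8

CH2CO-O-COCH2: anhydride, 2 C=O (running total 2).
CH(CHO): aldehyde, 1 C=O (running total 3).
CH(CHO): aldehyde, 1 C=O (running total 4).
CH(COBr): acyl halide, 1 C=O (running total 5).
CH(COOCH3): ester, 1 C=O (running total 6).
CH(COOCH3): ester, 1 C=O (running total 7).
CH(COOCH3): ester, 1 C=O (running total 8).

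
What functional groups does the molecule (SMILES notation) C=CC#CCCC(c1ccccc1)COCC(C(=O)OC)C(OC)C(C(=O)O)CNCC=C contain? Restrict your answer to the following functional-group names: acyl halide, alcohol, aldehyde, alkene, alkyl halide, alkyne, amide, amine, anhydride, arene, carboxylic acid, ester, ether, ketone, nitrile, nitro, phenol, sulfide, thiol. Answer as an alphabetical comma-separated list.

C=C double bond → alkene.
C≡C triple bond → alkyne.
pendant –C6H5: benzene ring → arene.
C–O–C with sp³ carbons on both sides and no adjacent C=O → ether.
pendant –COOCH3: carbonyl C bonded to C and –OCH3 → ester.
pendant –OCH3: C–O–C with sp³ C, no adjacent C=O → ether.
pendant –COOH: carbonyl C bonded to C and –OH → carboxylic acid.
C–N–C with sp³ carbons and no adjacent C=O → amine (secondary).
C=C double bond → alkene.

alkene, alkyne, amine, arene, carboxylic acid, ester, ether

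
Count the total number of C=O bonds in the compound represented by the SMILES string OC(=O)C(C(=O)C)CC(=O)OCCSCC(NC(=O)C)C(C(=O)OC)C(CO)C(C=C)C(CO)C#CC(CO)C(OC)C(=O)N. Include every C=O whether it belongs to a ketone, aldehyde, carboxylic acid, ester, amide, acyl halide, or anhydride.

HOOC: carboxylic acid, 1 C=O (running total 1).
CH(COCH3): ketone, 1 C=O (running total 2).
CH2COOCH2: ester, 1 C=O (running total 3).
CH(NHCOCH3): amide, 1 C=O (running total 4).
CH(COOCH3): ester, 1 C=O (running total 5).
CONH2: amide, 1 C=O (running total 6).

6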